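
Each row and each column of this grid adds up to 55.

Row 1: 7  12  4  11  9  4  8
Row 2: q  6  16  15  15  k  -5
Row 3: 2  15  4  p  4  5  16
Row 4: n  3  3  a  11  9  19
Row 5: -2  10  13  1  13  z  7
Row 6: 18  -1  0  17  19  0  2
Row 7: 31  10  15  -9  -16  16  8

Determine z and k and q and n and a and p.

z = 13, k = 8, q = 0, n = -1, a = 11, p = 9

The known cells in row 3 total 46, leaving 55 − 46 = 9 for the blank.
The known cells in row 5 total 42, leaving 55 − 42 = 13 for the blank.
The known cells in column 6 total 47, leaving 55 − 47 = 8 for the blank.
The known cells in column 4 total 44, leaving 55 − 44 = 11 for the blank.
The known cells in row 4 total 56, leaving 55 − 56 = -1 for the blank.
The known cells in row 2 total 55, leaving 55 − 55 = 0 for the blank.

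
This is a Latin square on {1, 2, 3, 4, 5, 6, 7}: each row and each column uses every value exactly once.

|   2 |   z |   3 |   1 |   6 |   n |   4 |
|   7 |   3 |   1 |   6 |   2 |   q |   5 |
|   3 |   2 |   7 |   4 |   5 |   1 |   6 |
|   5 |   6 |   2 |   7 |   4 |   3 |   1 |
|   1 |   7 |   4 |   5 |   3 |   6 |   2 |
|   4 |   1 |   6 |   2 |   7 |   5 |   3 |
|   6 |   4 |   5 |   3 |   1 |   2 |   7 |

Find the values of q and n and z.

Cell (1,2): column 2 already has {1, 2, 3, 4, 6, 7} → 5.
At (row 1, col 6): row 1 already has {1, 2, 3, 4, 5, 6}, so the value is 7.
Cell (2,6): row 2 already has {1, 2, 3, 5, 6, 7} → 4.

q = 4, n = 7, z = 5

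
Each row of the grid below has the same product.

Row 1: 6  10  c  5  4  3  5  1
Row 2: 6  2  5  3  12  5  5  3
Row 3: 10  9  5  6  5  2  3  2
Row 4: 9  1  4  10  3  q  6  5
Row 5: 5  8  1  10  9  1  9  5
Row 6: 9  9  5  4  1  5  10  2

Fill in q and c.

q = 5, c = 9

Rows 3 and 6 each multiply to 162000, so every row has product 162000.
Row 4: 9×1×4×10×3×6×5 = 32400, so the missing entry is 162000 ÷ 32400 = 5.
Row 1: 6×10×5×4×3×5×1 = 18000, so the missing entry is 162000 ÷ 18000 = 9.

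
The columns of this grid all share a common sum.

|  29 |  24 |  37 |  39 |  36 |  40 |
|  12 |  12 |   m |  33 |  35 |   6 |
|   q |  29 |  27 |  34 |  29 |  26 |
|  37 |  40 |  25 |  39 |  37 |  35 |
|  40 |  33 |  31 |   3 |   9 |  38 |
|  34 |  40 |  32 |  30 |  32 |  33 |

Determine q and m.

q = 26, m = 26

The complete columns each total 178.
Column 1 is missing 178 − 152 = 26 (since 29 + 12 + 37 + 40 + 34 = 152).
Column 3 is missing 178 − 152 = 26 (since 37 + 27 + 25 + 31 + 32 = 152).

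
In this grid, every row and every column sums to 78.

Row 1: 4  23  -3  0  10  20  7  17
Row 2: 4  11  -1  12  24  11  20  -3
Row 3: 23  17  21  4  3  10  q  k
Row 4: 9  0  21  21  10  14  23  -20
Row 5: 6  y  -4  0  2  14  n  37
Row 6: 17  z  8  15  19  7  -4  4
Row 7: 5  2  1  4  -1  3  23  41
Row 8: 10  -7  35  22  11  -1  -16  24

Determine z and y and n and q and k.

Column 8 has 17 − 3 − 20 + 37 + 4 + 41 + 24 = 100; the blank must be 78 − 100 = -22.
Row 6 has 17 + 8 + 15 + 19 + 7 − 4 + 4 = 66; the blank must be 78 − 66 = 12.
Row 3 has 23 + 17 + 21 + 4 + 3 + 10 − 22 = 56; the blank must be 78 − 56 = 22.
Column 7 has 7 + 20 + 22 + 23 − 4 + 23 − 16 = 75; the blank must be 78 − 75 = 3.
Row 5 has 6 − 4 + 0 + 2 + 14 + 3 + 37 = 58; the blank must be 78 − 58 = 20.

z = 12, y = 20, n = 3, q = 22, k = -22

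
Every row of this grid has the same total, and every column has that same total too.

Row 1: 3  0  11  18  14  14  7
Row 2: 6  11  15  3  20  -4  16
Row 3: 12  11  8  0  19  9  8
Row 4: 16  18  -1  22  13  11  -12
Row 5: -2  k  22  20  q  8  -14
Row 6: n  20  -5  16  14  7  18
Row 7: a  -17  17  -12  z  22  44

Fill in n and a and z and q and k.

Rows 1 and 2 both sum to 67, so that's the common total.
The known cells in row 6 total 70, leaving 67 − 70 = -3 for the blank.
The known cells in column 1 total 32, leaving 67 − 32 = 35 for the blank.
The known cells in row 7 total 89, leaving 67 − 89 = -22 for the blank.
The known cells in column 5 total 58, leaving 67 − 58 = 9 for the blank.
The known cells in row 5 total 43, leaving 67 − 43 = 24 for the blank.

n = -3, a = 35, z = -22, q = 9, k = 24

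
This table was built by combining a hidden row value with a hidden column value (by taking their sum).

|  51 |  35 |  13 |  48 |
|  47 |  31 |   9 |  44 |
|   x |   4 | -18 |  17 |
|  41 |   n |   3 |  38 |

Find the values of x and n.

The difference between any two rows is the same in every column — this is an addition table with the headers hidden.
Row 3 minus row 1 is -18 − 13 = -31, so its entry in column 1 is 51 + (-31) = 20.
Row 4 minus row 1 is 3 − 13 = -10, so its entry in column 2 is 35 + (-10) = 25.

x = 20, n = 25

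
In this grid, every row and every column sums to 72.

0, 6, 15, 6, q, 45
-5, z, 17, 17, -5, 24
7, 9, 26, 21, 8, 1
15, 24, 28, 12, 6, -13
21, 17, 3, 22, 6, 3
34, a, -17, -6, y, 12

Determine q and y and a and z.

The known cells in row 2 total 48, leaving 72 − 48 = 24 for the blank.
The known cells in row 1 total 72, leaving 72 − 72 = 0 for the blank.
The known cells in column 5 total 15, leaving 72 − 15 = 57 for the blank.
The known cells in row 6 total 80, leaving 72 − 80 = -8 for the blank.

q = 0, y = 57, a = -8, z = 24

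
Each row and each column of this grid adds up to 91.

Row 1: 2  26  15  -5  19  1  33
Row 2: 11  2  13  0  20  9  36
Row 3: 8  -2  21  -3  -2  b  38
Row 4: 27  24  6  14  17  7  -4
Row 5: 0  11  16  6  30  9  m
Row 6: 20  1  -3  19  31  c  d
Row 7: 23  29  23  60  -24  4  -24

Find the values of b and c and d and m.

b = 31, c = 30, d = -7, m = 19

Row 5 has 0 + 11 + 16 + 6 + 30 + 9 = 72; the blank must be 91 − 72 = 19.
Row 3 has 8 − 2 + 21 − 3 − 2 + 38 = 60; the blank must be 91 − 60 = 31.
Column 7 has 33 + 36 + 38 − 4 + 19 − 24 = 98; the blank must be 91 − 98 = -7.
Row 6 has 20 + 1 − 3 + 19 + 31 − 7 = 61; the blank must be 91 − 61 = 30.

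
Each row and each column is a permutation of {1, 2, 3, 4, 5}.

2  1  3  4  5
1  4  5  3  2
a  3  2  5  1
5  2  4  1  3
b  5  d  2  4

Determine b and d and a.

b = 3, d = 1, a = 4

For row 3, column 1: row 3 already has {1, 2, 3, 5}; that leaves 4.
Cell (5,1): column 1 already has {1, 2, 4, 5} → 3.
At (row 5, col 3): row 5 already has {2, 3, 4, 5}, so the value is 1.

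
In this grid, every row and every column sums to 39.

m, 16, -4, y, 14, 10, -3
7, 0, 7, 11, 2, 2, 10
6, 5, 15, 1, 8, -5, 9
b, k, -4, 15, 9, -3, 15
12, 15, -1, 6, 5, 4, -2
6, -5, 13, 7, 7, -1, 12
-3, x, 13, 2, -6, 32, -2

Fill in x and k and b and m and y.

x = 3, k = 5, b = 2, m = 9, y = -3

Row 7 has -3 + 13 + 2 − 6 + 32 − 2 = 36; the blank must be 39 − 36 = 3.
Column 2 has 16 + 0 + 5 + 15 − 5 + 3 = 34; the blank must be 39 − 34 = 5.
Column 4 has 11 + 1 + 15 + 6 + 7 + 2 = 42; the blank must be 39 − 42 = -3.
Row 1 has 16 − 4 − 3 + 14 + 10 − 3 = 30; the blank must be 39 − 30 = 9.
Row 4 has 5 − 4 + 15 + 9 − 3 + 15 = 37; the blank must be 39 − 37 = 2.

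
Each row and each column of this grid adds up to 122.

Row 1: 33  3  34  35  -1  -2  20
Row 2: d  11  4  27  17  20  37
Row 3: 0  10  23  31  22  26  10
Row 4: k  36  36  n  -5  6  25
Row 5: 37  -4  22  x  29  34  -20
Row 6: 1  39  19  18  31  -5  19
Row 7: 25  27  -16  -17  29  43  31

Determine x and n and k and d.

The known cells in row 2 total 116, leaving 122 − 116 = 6 for the blank.
The known cells in column 1 total 102, leaving 122 − 102 = 20 for the blank.
The known cells in row 4 total 118, leaving 122 − 118 = 4 for the blank.
The known cells in row 5 total 98, leaving 122 − 98 = 24 for the blank.

x = 24, n = 4, k = 20, d = 6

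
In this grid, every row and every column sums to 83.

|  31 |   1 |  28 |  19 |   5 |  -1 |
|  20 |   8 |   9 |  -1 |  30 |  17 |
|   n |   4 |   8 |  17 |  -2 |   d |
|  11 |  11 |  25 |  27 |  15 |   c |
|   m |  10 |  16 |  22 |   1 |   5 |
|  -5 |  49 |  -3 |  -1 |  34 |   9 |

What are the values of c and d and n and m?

c = -6, d = 59, n = -3, m = 29

The known cells in row 5 total 54, leaving 83 − 54 = 29 for the blank.
The known cells in column 1 total 86, leaving 83 − 86 = -3 for the blank.
The known cells in row 3 total 24, leaving 83 − 24 = 59 for the blank.
The known cells in row 4 total 89, leaving 83 − 89 = -6 for the blank.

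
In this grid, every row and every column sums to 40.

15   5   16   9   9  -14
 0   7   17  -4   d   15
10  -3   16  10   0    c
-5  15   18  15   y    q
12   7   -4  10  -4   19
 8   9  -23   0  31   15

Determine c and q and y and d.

c = 7, q = -2, y = -1, d = 5

The known cells in row 2 total 35, leaving 40 − 35 = 5 for the blank.
The known cells in row 3 total 33, leaving 40 − 33 = 7 for the blank.
The known cells in column 5 total 41, leaving 40 − 41 = -1 for the blank.
The known cells in row 4 total 42, leaving 40 − 42 = -2 for the blank.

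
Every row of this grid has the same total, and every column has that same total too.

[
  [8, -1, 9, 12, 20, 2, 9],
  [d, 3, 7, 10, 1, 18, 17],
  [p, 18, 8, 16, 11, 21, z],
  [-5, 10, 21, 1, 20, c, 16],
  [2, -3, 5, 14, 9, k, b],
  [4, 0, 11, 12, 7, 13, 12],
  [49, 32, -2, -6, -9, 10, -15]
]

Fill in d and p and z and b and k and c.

d = 3, p = -2, z = -13, b = 33, k = -1, c = -4

Rows 1 and 6 both sum to 59, so that's the common total.
Row 2 has 3 + 7 + 10 + 1 + 18 + 17 = 56; the blank must be 59 − 56 = 3.
Column 1 has 8 + 3 − 5 + 2 + 4 + 49 = 61; the blank must be 59 − 61 = -2.
Row 3 has -2 + 18 + 8 + 16 + 11 + 21 = 72; the blank must be 59 − 72 = -13.
Column 7 has 9 + 17 − 13 + 16 + 12 − 15 = 26; the blank must be 59 − 26 = 33.
Row 5 has 2 − 3 + 5 + 14 + 9 + 33 = 60; the blank must be 59 − 60 = -1.
Row 4 has -5 + 10 + 21 + 1 + 20 + 16 = 63; the blank must be 59 − 63 = -4.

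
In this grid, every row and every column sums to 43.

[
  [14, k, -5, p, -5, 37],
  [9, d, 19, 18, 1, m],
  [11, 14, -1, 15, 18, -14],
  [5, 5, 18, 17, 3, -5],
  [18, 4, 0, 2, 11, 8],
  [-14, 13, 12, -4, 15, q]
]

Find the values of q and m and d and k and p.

q = 21, m = -4, d = 0, k = 7, p = -5

Row 6 has -14 + 13 + 12 − 4 + 15 = 22; the blank must be 43 − 22 = 21.
Column 6 has 37 − 14 − 5 + 8 + 21 = 47; the blank must be 43 − 47 = -4.
Row 2 has 9 + 19 + 18 + 1 − 4 = 43; the blank must be 43 − 43 = 0.
Column 2 has 0 + 14 + 5 + 4 + 13 = 36; the blank must be 43 − 36 = 7.
Row 1 has 14 + 7 − 5 − 5 + 37 = 48; the blank must be 43 − 48 = -5.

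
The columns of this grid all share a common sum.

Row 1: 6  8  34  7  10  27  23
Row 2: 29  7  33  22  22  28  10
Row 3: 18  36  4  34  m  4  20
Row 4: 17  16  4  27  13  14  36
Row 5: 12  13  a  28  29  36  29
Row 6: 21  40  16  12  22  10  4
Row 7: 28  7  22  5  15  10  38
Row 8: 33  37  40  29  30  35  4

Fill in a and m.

The complete columns each total 164.
Column 3 is missing 164 − 153 = 11 (since 34 + 33 + 4 + 4 + 16 + 22 + 40 = 153).
Column 5 is missing 164 − 141 = 23 (since 10 + 22 + 13 + 29 + 22 + 15 + 30 = 141).

a = 11, m = 23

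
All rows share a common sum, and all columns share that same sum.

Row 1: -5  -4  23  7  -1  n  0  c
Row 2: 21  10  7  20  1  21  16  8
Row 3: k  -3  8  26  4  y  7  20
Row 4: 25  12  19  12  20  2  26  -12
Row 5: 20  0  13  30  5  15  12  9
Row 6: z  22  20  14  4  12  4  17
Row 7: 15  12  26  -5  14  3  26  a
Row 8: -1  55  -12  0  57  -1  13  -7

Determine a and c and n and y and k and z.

Rows 2 and 4 both sum to 104, so that's the common total.
The known cells in row 7 total 91, leaving 104 − 91 = 13 for the blank.
The known cells in column 8 total 48, leaving 104 − 48 = 56 for the blank.
The known cells in row 6 total 93, leaving 104 − 93 = 11 for the blank.
The known cells in column 1 total 86, leaving 104 − 86 = 18 for the blank.
The known cells in row 1 total 76, leaving 104 − 76 = 28 for the blank.
The known cells in row 3 total 80, leaving 104 − 80 = 24 for the blank.

a = 13, c = 56, n = 28, y = 24, k = 18, z = 11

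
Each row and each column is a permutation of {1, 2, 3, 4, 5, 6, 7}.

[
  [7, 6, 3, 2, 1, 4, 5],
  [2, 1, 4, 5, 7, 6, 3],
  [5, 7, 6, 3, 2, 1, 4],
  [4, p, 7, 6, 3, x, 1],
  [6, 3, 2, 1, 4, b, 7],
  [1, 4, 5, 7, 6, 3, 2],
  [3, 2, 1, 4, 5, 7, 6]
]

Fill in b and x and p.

b = 5, x = 2, p = 5

For row 4, column 2: column 2 already has {1, 2, 3, 4, 6, 7}; that leaves 5.
At (row 5, col 6): row 5 already has {1, 2, 3, 4, 6, 7}, so the value is 5.
For row 4, column 6: row 4 already has {1, 3, 4, 5, 6, 7}; that leaves 2.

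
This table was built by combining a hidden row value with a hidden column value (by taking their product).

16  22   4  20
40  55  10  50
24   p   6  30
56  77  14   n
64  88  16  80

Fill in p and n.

p = 33, n = 70

Each row is a constant multiple of every other row — this is a multiplication table with the headers hidden.
Row 3 is 6/4 = 3/2 times row 1, so its entry in column 2 is 22 × 3/2 = 33.
Row 4 is 14/4 = 7/2 times row 1, so its entry in column 4 is 20 × 7/2 = 70.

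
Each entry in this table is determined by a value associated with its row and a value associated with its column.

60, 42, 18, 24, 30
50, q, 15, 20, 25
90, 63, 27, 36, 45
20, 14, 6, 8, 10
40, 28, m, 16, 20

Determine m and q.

Each row is a constant multiple of every other row — this is a multiplication table with the headers hidden.
Row 5 is 40/60 = 2/3 times row 1, so its entry in column 3 is 18 × 2/3 = 12.
Row 2 is 50/60 = 5/6 times row 1, so its entry in column 2 is 42 × 5/6 = 35.

m = 12, q = 35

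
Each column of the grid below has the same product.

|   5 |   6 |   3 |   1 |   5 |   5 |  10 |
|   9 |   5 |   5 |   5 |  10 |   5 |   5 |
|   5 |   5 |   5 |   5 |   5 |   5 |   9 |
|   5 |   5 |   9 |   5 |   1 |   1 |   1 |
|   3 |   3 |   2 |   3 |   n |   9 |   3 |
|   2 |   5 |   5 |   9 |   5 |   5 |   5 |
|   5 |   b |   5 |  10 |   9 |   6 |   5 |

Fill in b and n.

Columns 1 and 6 each multiply to 33750, so every column has product 33750.
Column 2: 6×5×5×5×3×5 = 11250, so the missing entry is 33750 ÷ 11250 = 3.
Column 5: 5×10×5×1×5×9 = 11250, so the missing entry is 33750 ÷ 11250 = 3.

b = 3, n = 3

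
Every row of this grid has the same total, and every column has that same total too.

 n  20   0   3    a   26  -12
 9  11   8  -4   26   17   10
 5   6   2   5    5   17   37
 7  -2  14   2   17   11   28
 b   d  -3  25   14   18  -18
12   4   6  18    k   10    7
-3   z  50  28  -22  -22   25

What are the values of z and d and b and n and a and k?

z = 21, d = 17, b = 24, n = 23, a = 17, k = 20

Rows 2 and 3 both sum to 77, so that's the common total.
Row 7: -3 + 50 + 28 − 22 − 22 + 25 = 56, so its missing entry is 77 − 56 = 21.
Row 6: 12 + 4 + 6 + 18 + 10 + 7 = 57, so its missing entry is 77 − 57 = 20.
Column 5: 26 + 5 + 17 + 14 + 20 − 22 = 60, so its missing entry is 77 − 60 = 17.
Row 1: 20 + 0 + 3 + 17 + 26 − 12 = 54, so its missing entry is 77 − 54 = 23.
Column 1: 23 + 9 + 5 + 7 + 12 − 3 = 53, so its missing entry is 77 − 53 = 24.
Row 5: 24 − 3 + 25 + 14 + 18 − 18 = 60, so its missing entry is 77 − 60 = 17.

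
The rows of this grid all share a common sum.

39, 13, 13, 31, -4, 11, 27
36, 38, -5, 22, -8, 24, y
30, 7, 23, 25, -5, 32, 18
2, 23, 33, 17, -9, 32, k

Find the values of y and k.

y = 23, k = 32

Rows 1 and 3 both add up to 130, so every row sums to 130.
Row 2: 36 + 38 − 5 + 22 − 8 + 24 = 107, so the missing entry is 130 − 107 = 23.
Row 4: 2 + 23 + 33 + 17 − 9 + 32 = 98, so the missing entry is 130 − 98 = 32.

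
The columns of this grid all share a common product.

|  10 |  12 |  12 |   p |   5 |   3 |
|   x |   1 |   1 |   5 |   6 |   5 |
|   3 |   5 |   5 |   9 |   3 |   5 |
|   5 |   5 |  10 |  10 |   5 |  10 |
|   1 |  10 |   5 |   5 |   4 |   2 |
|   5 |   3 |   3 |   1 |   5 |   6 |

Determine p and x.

p = 4, x = 12

Columns 2 and 3 each multiply to 9000, so every column has product 9000.
Column 4: 5×9×10×5×1 = 2250, so the missing entry is 9000 ÷ 2250 = 4.
Column 1: 10×3×5×1×5 = 750, so the missing entry is 9000 ÷ 750 = 12.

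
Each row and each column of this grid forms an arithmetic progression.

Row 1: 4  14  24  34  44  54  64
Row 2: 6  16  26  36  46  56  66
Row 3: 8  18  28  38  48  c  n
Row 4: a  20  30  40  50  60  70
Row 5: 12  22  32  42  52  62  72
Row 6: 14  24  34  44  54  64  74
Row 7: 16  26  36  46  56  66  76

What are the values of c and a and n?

c = 58, a = 10, n = 68

Along each row the entries change by 10 per step; down each column they change by 2.
Row 3: from 8 at column 1, stepping by 10 to column 6 gives 58.
Row 4: from 20 at column 2, stepping by 10 to column 1 gives 10.
Row 3: from 8 at column 1, stepping by 10 to column 7 gives 68.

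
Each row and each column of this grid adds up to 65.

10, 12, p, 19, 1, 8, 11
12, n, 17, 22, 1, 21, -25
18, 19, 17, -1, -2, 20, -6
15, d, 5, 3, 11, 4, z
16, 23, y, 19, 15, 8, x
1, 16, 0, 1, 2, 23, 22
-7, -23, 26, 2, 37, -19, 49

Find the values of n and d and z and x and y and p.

Row 2 has 12 + 17 + 22 + 1 + 21 − 25 = 48; the blank must be 65 − 48 = 17.
Column 2 has 12 + 17 + 19 + 23 + 16 − 23 = 64; the blank must be 65 − 64 = 1.
Row 1 has 10 + 12 + 19 + 1 + 8 + 11 = 61; the blank must be 65 − 61 = 4.
Column 3 has 4 + 17 + 17 + 5 + 0 + 26 = 69; the blank must be 65 − 69 = -4.
Row 5 has 16 + 23 − 4 + 19 + 15 + 8 = 77; the blank must be 65 − 77 = -12.
Row 4 has 15 + 1 + 5 + 3 + 11 + 4 = 39; the blank must be 65 − 39 = 26.

n = 17, d = 1, z = 26, x = -12, y = -4, p = 4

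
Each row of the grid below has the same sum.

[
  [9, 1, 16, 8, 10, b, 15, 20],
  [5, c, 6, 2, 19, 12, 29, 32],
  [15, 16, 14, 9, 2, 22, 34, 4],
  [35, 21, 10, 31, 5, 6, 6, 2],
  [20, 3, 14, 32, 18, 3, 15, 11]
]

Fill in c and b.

Row 4 sums to 116 and so does row 5; that's the common total.
In row 2 the known cells total 105, leaving 116 − 105 = 11.
In row 1 the known cells total 79, leaving 116 − 79 = 37.

c = 11, b = 37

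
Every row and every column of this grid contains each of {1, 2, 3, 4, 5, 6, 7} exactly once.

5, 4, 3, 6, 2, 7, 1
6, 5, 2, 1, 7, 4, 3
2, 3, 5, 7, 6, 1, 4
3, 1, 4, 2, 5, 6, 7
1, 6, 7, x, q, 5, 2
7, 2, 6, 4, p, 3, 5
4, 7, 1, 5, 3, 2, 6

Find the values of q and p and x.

Cell (6,5): row 6 already has {2, 3, 4, 5, 6, 7} → 1.
Cell (5,5): column 5 already has {1, 2, 3, 5, 6, 7} → 4.
At (row 5, col 4): row 5 already has {1, 2, 4, 5, 6, 7}, so the value is 3.

q = 4, p = 1, x = 3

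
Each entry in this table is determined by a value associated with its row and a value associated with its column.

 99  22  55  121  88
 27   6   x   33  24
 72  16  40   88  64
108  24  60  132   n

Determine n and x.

n = 96, x = 15

Each row is a constant multiple of every other row — this is a multiplication table with the headers hidden.
Row 4 is 132/121 = 12/11 times row 1, so its entry in column 5 is 88 × 12/11 = 96.
Row 2 is 33/121 = 3/11 times row 1, so its entry in column 3 is 55 × 3/11 = 15.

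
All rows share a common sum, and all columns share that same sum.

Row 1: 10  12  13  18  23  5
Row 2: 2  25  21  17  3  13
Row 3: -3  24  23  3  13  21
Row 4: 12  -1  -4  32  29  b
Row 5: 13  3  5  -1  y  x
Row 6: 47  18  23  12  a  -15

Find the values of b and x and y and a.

b = 13, x = 44, y = 17, a = -4

Rows 1 and 2 both sum to 81, so that's the common total.
The known cells in row 6 total 85, leaving 81 − 85 = -4 for the blank.
The known cells in column 5 total 64, leaving 81 − 64 = 17 for the blank.
The known cells in row 5 total 37, leaving 81 − 37 = 44 for the blank.
The known cells in row 4 total 68, leaving 81 − 68 = 13 for the blank.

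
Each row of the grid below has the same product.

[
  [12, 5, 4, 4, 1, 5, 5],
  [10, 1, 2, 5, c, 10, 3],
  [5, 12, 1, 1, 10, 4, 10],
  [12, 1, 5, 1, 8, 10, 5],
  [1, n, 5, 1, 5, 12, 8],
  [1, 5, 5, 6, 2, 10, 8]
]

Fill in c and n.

c = 8, n = 10

Rows 3 and 6 each multiply to 24000, so every row has product 24000.
Row 2: 10×1×2×5×10×3 = 3000, so the missing entry is 24000 ÷ 3000 = 8.
Row 5: 1×5×1×5×12×8 = 2400, so the missing entry is 24000 ÷ 2400 = 10.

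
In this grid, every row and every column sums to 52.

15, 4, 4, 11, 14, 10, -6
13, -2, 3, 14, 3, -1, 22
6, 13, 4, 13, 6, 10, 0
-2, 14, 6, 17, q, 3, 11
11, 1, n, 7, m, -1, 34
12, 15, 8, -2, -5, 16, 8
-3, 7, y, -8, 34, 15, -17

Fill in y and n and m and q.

The known cells in row 7 total 28, leaving 52 − 28 = 24 for the blank.
The known cells in row 4 total 49, leaving 52 − 49 = 3 for the blank.
The known cells in column 5 total 55, leaving 52 − 55 = -3 for the blank.
The known cells in row 5 total 49, leaving 52 − 49 = 3 for the blank.

y = 24, n = 3, m = -3, q = 3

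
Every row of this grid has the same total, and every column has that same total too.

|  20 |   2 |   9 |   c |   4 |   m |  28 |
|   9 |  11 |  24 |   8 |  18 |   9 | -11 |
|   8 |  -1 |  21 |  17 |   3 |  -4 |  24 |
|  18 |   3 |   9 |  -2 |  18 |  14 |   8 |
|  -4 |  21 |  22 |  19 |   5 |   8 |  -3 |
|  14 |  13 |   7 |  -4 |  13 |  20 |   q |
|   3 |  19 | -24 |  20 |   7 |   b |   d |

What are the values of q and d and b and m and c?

Rows 2 and 3 both sum to 68, so that's the common total.
The known cells in column 4 total 58, leaving 68 − 58 = 10 for the blank.
The known cells in row 6 total 63, leaving 68 − 63 = 5 for the blank.
The known cells in row 1 total 73, leaving 68 − 73 = -5 for the blank.
The known cells in column 6 total 42, leaving 68 − 42 = 26 for the blank.
The known cells in row 7 total 51, leaving 68 − 51 = 17 for the blank.

q = 5, d = 17, b = 26, m = -5, c = 10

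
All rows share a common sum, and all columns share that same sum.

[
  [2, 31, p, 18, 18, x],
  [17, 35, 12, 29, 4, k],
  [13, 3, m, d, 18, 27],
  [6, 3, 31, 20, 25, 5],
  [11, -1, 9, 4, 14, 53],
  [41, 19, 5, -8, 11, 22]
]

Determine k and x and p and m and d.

Rows 4 and 5 both sum to 90, so that's the common total.
Row 2: 17 + 35 + 12 + 29 + 4 = 97, so its missing entry is 90 − 97 = -7.
Column 4: 18 + 29 + 20 + 4 − 8 = 63, so its missing entry is 90 − 63 = 27.
Column 6: -7 + 27 + 5 + 53 + 22 = 100, so its missing entry is 90 − 100 = -10.
Row 1: 2 + 31 + 18 + 18 − 10 = 59, so its missing entry is 90 − 59 = 31.
Row 3: 13 + 3 + 27 + 18 + 27 = 88, so its missing entry is 90 − 88 = 2.

k = -7, x = -10, p = 31, m = 2, d = 27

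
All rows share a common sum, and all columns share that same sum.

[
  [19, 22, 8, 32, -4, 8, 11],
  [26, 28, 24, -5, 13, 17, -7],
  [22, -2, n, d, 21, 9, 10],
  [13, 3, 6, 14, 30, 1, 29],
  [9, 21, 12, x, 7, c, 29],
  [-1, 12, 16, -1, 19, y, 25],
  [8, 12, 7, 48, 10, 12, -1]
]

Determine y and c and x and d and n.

Rows 1 and 2 both sum to 96, so that's the common total.
Row 6 has -1 + 12 + 16 − 1 + 19 + 25 = 70; the blank must be 96 − 70 = 26.
Column 6 has 8 + 17 + 9 + 1 + 26 + 12 = 73; the blank must be 96 − 73 = 23.
Row 5 has 9 + 21 + 12 + 7 + 23 + 29 = 101; the blank must be 96 − 101 = -5.
Column 4 has 32 − 5 + 14 − 5 − 1 + 48 = 83; the blank must be 96 − 83 = 13.
Row 3 has 22 − 2 + 13 + 21 + 9 + 10 = 73; the blank must be 96 − 73 = 23.

y = 26, c = 23, x = -5, d = 13, n = 23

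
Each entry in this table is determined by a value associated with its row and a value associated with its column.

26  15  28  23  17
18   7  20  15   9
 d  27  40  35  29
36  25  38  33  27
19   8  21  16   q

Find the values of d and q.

The difference between any two rows is the same in every column — this is an addition table with the headers hidden.
Row 3 minus row 1 is 27 − 15 = 12, so its entry in column 1 is 26 + 12 = 38.
Row 5 minus row 1 is 8 − 15 = -7, so its entry in column 5 is 17 + (-7) = 10.

d = 38, q = 10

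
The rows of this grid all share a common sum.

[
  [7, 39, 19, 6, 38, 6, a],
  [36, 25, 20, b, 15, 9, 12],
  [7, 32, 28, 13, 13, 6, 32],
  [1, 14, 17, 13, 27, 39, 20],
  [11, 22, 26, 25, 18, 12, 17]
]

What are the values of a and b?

a = 16, b = 14

The complete rows each total 131.
Row 1 is missing 131 − 115 = 16 (since 7 + 39 + 19 + 6 + 38 + 6 = 115).
Row 2 is missing 131 − 117 = 14 (since 36 + 25 + 20 + 15 + 9 + 12 = 117).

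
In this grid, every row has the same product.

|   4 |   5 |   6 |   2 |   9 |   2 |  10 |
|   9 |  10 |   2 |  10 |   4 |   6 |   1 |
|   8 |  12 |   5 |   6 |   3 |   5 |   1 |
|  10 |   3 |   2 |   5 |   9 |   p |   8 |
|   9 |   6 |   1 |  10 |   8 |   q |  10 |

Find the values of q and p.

Rows 1 and 2 each multiply to 43200, so every row has product 43200.
Row 5: 9×6×1×10×8×10 = 43200, so the missing entry is 43200 ÷ 43200 = 1.
Row 4: 10×3×2×5×9×8 = 21600, so the missing entry is 43200 ÷ 21600 = 2.

q = 1, p = 2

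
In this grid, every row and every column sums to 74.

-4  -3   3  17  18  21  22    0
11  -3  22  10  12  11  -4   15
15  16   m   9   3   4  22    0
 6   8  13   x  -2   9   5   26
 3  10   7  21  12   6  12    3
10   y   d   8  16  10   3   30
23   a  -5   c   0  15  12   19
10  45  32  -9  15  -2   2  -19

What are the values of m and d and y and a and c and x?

m = 5, d = -3, y = 0, a = 1, c = 9, x = 9

The known cells in row 4 total 65, leaving 74 − 65 = 9 for the blank.
The known cells in row 3 total 69, leaving 74 − 69 = 5 for the blank.
The known cells in column 4 total 65, leaving 74 − 65 = 9 for the blank.
The known cells in row 7 total 73, leaving 74 − 73 = 1 for the blank.
The known cells in column 2 total 74, leaving 74 − 74 = 0 for the blank.
The known cells in row 6 total 77, leaving 74 − 77 = -3 for the blank.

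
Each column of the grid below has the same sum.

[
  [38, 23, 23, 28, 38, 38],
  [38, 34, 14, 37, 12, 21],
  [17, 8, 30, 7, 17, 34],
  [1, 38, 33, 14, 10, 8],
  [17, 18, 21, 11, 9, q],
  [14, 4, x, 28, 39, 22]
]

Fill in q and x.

q = 2, x = 4

Columns 2 and 4 both add up to 125, so every column sums to 125.
Column 6: 38 + 21 + 34 + 8 + 22 = 123, so the missing entry is 125 − 123 = 2.
Column 3: 23 + 14 + 30 + 33 + 21 = 121, so the missing entry is 125 − 121 = 4.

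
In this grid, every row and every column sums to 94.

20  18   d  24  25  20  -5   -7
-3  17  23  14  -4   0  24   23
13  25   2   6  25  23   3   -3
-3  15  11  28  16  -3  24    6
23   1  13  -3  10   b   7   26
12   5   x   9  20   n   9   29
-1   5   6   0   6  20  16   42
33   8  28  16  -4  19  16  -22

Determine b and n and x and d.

Row 1: 20 + 18 + 24 + 25 + 20 − 5 − 7 = 95, so its missing entry is 94 − 95 = -1.
Row 5: 23 + 1 + 13 − 3 + 10 + 7 + 26 = 77, so its missing entry is 94 − 77 = 17.
Column 6: 20 + 0 + 23 − 3 + 17 + 20 + 19 = 96, so its missing entry is 94 − 96 = -2.
Row 6: 12 + 5 + 9 + 20 − 2 + 9 + 29 = 82, so its missing entry is 94 − 82 = 12.

b = 17, n = -2, x = 12, d = -1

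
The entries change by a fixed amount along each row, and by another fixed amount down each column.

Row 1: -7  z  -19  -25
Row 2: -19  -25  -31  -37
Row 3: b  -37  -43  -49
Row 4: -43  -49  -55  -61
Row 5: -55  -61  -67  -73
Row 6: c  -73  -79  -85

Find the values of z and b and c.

Along each row the entries change by -6 per step; down each column they change by -12.
Row 1: from -7 at column 1, stepping by -6 to column 2 gives -13.
Row 3: from -37 at column 2, stepping by -6 to column 1 gives -31.
Row 6: from -73 at column 2, stepping by -6 to column 1 gives -67.

z = -13, b = -31, c = -67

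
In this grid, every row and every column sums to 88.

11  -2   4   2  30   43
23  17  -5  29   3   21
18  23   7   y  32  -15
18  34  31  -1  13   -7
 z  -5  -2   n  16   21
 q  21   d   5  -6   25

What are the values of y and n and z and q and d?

y = 23, n = 30, z = 28, q = -10, d = 53

The known cells in row 3 total 65, leaving 88 − 65 = 23 for the blank.
The known cells in column 4 total 58, leaving 88 − 58 = 30 for the blank.
The known cells in row 5 total 60, leaving 88 − 60 = 28 for the blank.
The known cells in column 1 total 98, leaving 88 − 98 = -10 for the blank.
The known cells in row 6 total 35, leaving 88 − 35 = 53 for the blank.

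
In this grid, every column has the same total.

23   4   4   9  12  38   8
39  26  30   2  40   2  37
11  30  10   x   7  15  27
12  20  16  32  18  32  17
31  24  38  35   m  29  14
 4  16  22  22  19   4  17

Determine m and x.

m = 24, x = 20

The complete columns each total 120.
Column 5 is missing 120 − 96 = 24 (since 12 + 40 + 7 + 18 + 19 = 96).
Column 4 is missing 120 − 100 = 20 (since 9 + 2 + 32 + 35 + 22 = 100).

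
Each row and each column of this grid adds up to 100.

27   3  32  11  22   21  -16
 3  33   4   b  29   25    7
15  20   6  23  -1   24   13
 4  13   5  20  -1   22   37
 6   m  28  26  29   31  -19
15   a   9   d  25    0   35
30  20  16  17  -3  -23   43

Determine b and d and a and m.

b = -1, d = 4, a = 12, m = -1

Row 2: 3 + 33 + 4 + 29 + 25 + 7 = 101, so its missing entry is 100 − 101 = -1.
Column 4: 11 − 1 + 23 + 20 + 26 + 17 = 96, so its missing entry is 100 − 96 = 4.
Row 6: 15 + 9 + 4 + 25 + 0 + 35 = 88, so its missing entry is 100 − 88 = 12.
Row 5: 6 + 28 + 26 + 29 + 31 − 19 = 101, so its missing entry is 100 − 101 = -1.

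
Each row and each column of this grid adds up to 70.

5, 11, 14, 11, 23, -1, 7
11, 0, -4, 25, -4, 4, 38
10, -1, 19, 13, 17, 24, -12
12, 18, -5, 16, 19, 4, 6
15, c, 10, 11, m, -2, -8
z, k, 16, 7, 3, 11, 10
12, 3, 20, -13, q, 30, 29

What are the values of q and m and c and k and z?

q = -11, m = 23, c = 21, k = 18, z = 5

Row 7: 12 + 3 + 20 − 13 + 30 + 29 = 81, so its missing entry is 70 − 81 = -11.
Column 5: 23 − 4 + 17 + 19 + 3 − 11 = 47, so its missing entry is 70 − 47 = 23.
Column 1: 5 + 11 + 10 + 12 + 15 + 12 = 65, so its missing entry is 70 − 65 = 5.
Row 6: 5 + 16 + 7 + 3 + 11 + 10 = 52, so its missing entry is 70 − 52 = 18.
Row 5: 15 + 10 + 11 + 23 − 2 − 8 = 49, so its missing entry is 70 − 49 = 21.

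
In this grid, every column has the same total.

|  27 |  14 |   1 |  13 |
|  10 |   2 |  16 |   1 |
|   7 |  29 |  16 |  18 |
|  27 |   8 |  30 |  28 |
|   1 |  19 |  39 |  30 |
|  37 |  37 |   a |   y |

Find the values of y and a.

Column 1 sums to 109 and so does column 2; that's the common total.
In column 4 the known cells total 90, leaving 109 − 90 = 19.
In column 3 the known cells total 102, leaving 109 − 102 = 7.

y = 19, a = 7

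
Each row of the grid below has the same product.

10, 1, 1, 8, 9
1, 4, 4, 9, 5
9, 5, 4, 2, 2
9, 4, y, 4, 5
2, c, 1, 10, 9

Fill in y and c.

Rows 2 and 3 each multiply to 720, so every row has product 720.
Row 4: 9×4×4×5 = 720, so the missing entry is 720 ÷ 720 = 1.
Row 5: 2×1×10×9 = 180, so the missing entry is 720 ÷ 180 = 4.

y = 1, c = 4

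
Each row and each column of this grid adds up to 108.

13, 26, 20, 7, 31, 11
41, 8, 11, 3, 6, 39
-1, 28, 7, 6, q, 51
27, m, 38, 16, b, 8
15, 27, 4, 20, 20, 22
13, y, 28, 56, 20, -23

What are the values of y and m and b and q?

y = 14, m = 5, b = 14, q = 17

Row 3 has -1 + 28 + 7 + 6 + 51 = 91; the blank must be 108 − 91 = 17.
Row 6 has 13 + 28 + 56 + 20 − 23 = 94; the blank must be 108 − 94 = 14.
Column 2 has 26 + 8 + 28 + 27 + 14 = 103; the blank must be 108 − 103 = 5.
Row 4 has 27 + 5 + 38 + 16 + 8 = 94; the blank must be 108 − 94 = 14.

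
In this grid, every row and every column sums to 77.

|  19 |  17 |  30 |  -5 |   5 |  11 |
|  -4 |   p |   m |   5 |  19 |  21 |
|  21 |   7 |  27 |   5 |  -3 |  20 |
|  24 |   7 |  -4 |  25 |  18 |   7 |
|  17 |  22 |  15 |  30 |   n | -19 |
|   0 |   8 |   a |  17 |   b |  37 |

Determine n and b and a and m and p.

The known cells in row 5 total 65, leaving 77 − 65 = 12 for the blank.
The known cells in column 5 total 51, leaving 77 − 51 = 26 for the blank.
The known cells in column 2 total 61, leaving 77 − 61 = 16 for the blank.
The known cells in row 2 total 57, leaving 77 − 57 = 20 for the blank.
The known cells in row 6 total 88, leaving 77 − 88 = -11 for the blank.

n = 12, b = 26, a = -11, m = 20, p = 16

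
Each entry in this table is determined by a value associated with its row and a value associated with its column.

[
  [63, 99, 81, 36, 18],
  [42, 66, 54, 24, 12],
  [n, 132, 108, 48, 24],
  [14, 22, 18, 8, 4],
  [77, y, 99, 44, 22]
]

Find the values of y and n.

Each row is a constant multiple of every other row — this is a multiplication table with the headers hidden.
Row 5 is 99/81 = 11/9 times row 1, so its entry in column 2 is 99 × 11/9 = 121.
Row 3 is 108/81 = 4/3 times row 1, so its entry in column 1 is 63 × 4/3 = 84.

y = 121, n = 84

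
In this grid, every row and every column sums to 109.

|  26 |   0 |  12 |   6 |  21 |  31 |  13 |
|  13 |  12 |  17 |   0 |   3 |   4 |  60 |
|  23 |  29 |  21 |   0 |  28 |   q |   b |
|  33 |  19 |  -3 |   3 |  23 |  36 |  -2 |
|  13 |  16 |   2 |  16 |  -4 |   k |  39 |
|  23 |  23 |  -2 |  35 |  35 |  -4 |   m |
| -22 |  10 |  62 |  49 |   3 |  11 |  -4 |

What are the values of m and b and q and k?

m = -1, b = 4, q = 4, k = 27

Row 5: 13 + 16 + 2 + 16 − 4 + 39 = 82, so its missing entry is 109 − 82 = 27.
Column 6: 31 + 4 + 36 + 27 − 4 + 11 = 105, so its missing entry is 109 − 105 = 4.
Row 3: 23 + 29 + 21 + 0 + 28 + 4 = 105, so its missing entry is 109 − 105 = 4.
Row 6: 23 + 23 − 2 + 35 + 35 − 4 = 110, so its missing entry is 109 − 110 = -1.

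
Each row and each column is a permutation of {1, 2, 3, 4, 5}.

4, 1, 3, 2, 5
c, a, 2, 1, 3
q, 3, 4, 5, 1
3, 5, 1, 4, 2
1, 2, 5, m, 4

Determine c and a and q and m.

c = 5, a = 4, q = 2, m = 3

Cell (2,2): column 2 already has {1, 2, 3, 5} → 4.
For row 2, column 1: row 2 already has {1, 2, 3, 4}; that leaves 5.
Cell (3,1): row 3 already has {1, 3, 4, 5} → 2.
For row 5, column 4: row 5 already has {1, 2, 4, 5}; that leaves 3.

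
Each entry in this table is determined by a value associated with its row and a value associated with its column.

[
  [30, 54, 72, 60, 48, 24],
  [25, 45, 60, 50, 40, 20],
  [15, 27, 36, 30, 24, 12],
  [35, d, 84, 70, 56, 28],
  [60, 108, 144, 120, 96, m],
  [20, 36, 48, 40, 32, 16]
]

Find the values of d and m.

Each row is a constant multiple of every other row — this is a multiplication table with the headers hidden.
Row 4 is 35/30 = 7/6 times row 1, so its entry in column 2 is 54 × 7/6 = 63.
Row 5 is 60/30 = 2/1 times row 1, so its entry in column 6 is 24 × 2/1 = 48.

d = 63, m = 48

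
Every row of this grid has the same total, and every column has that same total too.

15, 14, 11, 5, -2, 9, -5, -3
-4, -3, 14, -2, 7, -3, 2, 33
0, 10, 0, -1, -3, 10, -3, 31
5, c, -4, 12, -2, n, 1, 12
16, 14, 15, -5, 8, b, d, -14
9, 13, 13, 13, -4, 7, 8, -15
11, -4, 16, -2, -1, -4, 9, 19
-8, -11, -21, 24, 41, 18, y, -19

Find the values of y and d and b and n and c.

y = 20, d = 12, b = -2, n = 9, c = 11

Rows 1 and 2 both sum to 44, so that's the common total.
Column 2: 14 − 3 + 10 + 14 + 13 − 4 − 11 = 33, so its missing entry is 44 − 33 = 11.
Row 8: -8 − 11 − 21 + 24 + 41 + 18 − 19 = 24, so its missing entry is 44 − 24 = 20.
Column 7: -5 + 2 − 3 + 1 + 8 + 9 + 20 = 32, so its missing entry is 44 − 32 = 12.
Row 5: 16 + 14 + 15 − 5 + 8 + 12 − 14 = 46, so its missing entry is 44 − 46 = -2.
Row 4: 5 + 11 − 4 + 12 − 2 + 1 + 12 = 35, so its missing entry is 44 − 35 = 9.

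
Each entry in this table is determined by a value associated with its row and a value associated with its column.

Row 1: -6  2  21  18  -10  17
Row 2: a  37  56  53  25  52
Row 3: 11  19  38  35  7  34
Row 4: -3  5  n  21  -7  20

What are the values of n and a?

n = 24, a = 29

The difference between any two rows is the same in every column — this is an addition table with the headers hidden.
Row 4 minus row 1 is -7 − (-10) = 3, so its entry in column 3 is 21 + 3 = 24.
Row 2 minus row 1 is 25 − (-10) = 35, so its entry in column 1 is -6 + 35 = 29.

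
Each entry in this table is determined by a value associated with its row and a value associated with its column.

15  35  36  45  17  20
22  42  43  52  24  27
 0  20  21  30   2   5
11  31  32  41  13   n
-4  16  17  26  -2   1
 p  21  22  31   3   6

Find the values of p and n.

The difference between any two rows is the same in every column — this is an addition table with the headers hidden.
Row 6 minus row 1 is 3 − 17 = -14, so its entry in column 1 is 15 + (-14) = 1.
Row 4 minus row 1 is 13 − 17 = -4, so its entry in column 6 is 20 + (-4) = 16.

p = 1, n = 16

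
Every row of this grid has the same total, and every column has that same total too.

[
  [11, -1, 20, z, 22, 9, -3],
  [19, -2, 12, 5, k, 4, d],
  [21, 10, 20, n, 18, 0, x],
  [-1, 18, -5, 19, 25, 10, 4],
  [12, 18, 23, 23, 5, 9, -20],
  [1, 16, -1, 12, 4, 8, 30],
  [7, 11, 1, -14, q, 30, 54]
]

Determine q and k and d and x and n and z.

Rows 4 and 5 both sum to 70, so that's the common total.
The known cells in row 1 total 58, leaving 70 − 58 = 12 for the blank.
The known cells in row 7 total 89, leaving 70 − 89 = -19 for the blank.
The known cells in column 5 total 55, leaving 70 − 55 = 15 for the blank.
The known cells in column 4 total 57, leaving 70 − 57 = 13 for the blank.
The known cells in row 3 total 82, leaving 70 − 82 = -12 for the blank.
The known cells in row 2 total 53, leaving 70 − 53 = 17 for the blank.

q = -19, k = 15, d = 17, x = -12, n = 13, z = 12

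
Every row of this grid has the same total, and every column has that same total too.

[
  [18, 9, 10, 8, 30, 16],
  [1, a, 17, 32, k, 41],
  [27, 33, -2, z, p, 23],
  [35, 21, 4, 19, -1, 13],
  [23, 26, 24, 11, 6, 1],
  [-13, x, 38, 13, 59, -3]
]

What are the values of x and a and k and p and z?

x = -3, a = 5, k = -5, p = 2, z = 8

Rows 1 and 4 both sum to 91, so that's the common total.
The known cells in row 6 total 94, leaving 91 − 94 = -3 for the blank.
The known cells in column 2 total 86, leaving 91 − 86 = 5 for the blank.
The known cells in row 2 total 96, leaving 91 − 96 = -5 for the blank.
The known cells in column 5 total 89, leaving 91 − 89 = 2 for the blank.
The known cells in row 3 total 83, leaving 91 − 83 = 8 for the blank.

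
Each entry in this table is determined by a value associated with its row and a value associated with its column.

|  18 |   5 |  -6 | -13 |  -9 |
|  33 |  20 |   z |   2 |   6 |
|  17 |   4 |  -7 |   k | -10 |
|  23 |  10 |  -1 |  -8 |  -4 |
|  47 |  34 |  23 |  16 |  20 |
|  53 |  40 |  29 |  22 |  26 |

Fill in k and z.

k = -14, z = 9

The difference between any two rows is the same in every column — this is an addition table with the headers hidden.
Row 3 minus row 1 is 4 − 5 = -1, so its entry in column 4 is -13 + (-1) = -14.
Row 2 minus row 1 is 20 − 5 = 15, so its entry in column 3 is -6 + 15 = 9.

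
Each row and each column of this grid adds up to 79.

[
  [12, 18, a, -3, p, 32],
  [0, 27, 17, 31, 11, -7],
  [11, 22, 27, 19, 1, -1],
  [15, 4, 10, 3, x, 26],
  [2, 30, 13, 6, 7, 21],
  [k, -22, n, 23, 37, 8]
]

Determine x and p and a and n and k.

x = 21, p = 2, a = 18, n = -6, k = 39

The known cells in row 4 total 58, leaving 79 − 58 = 21 for the blank.
The known cells in column 5 total 77, leaving 79 − 77 = 2 for the blank.
The known cells in row 1 total 61, leaving 79 − 61 = 18 for the blank.
The known cells in column 1 total 40, leaving 79 − 40 = 39 for the blank.
The known cells in row 6 total 85, leaving 79 − 85 = -6 for the blank.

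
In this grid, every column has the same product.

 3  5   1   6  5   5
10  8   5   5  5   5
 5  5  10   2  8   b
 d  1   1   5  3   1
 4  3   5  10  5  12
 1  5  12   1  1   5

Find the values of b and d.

b = 2, d = 5

Columns 3 and 5 each multiply to 3000, so every column has product 3000.
Column 6: 5×5×1×12×5 = 1500, so the missing entry is 3000 ÷ 1500 = 2.
Column 1: 3×10×5×4×1 = 600, so the missing entry is 3000 ÷ 600 = 5.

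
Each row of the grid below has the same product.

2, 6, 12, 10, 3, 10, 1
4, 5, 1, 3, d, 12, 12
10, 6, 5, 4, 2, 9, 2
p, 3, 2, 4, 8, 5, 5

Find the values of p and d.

Rows 1 and 3 each multiply to 43200, so every row has product 43200.
Row 4: 3×2×4×8×5×5 = 4800, so the missing entry is 43200 ÷ 4800 = 9.
Row 2: 4×5×1×3×12×12 = 8640, so the missing entry is 43200 ÷ 8640 = 5.

p = 9, d = 5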